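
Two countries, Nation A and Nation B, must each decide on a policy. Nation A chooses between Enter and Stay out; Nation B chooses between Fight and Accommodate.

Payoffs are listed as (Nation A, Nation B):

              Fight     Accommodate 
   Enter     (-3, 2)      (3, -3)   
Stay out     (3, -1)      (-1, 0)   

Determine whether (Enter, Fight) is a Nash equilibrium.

At (Enter, Fight), Nation A earns -3; switching to Stay out would give 3, so Nation A would deviate.
Nation B earns 2; switching to Accommodate would give -3, so Nation B has no profitable deviation.
Since at least one player can profitably deviate, this is not a Nash equilibrium.

No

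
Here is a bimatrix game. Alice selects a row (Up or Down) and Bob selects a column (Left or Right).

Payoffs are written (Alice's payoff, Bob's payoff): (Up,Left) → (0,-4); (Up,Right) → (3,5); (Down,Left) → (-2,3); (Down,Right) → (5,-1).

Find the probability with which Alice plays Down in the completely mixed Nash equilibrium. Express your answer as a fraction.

Let r be the probability that Alice plays Up. In a completely mixed equilibrium, Bob must be indifferent between Left and Right.
Bob's expected payoff from Left is −4r + 3(1−r); from Right it is 5r − (1−r).
Setting these equal: −7r + 3 = 6r − 1, so r = 4/13.
Therefore Alice plays Down with probability 1 − 4/13 = 9/13.

9/13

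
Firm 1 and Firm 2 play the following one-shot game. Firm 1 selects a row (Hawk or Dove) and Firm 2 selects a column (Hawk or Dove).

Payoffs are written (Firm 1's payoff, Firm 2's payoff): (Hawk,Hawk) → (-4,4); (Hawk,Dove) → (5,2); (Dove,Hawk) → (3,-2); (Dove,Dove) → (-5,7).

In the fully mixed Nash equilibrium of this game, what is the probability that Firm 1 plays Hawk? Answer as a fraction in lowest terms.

9/11

Let r be the probability that Firm 1 plays Hawk. In a completely mixed equilibrium, Firm 2 must be indifferent between Hawk and Dove.
Firm 2's expected payoff from Hawk is 4r − 2(1−r); from Dove it is 2r + 7(1−r).
Setting these equal: 6r − 2 = −5r + 7, so r = 9/11.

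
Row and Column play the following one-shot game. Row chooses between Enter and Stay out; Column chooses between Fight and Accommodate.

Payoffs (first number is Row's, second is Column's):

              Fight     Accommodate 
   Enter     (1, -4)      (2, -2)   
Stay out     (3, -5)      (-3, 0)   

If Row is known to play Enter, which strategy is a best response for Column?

Against Enter, Column earns -4 from Fight and -2 from Accommodate.
So Accommodate is the best response.

Accommodate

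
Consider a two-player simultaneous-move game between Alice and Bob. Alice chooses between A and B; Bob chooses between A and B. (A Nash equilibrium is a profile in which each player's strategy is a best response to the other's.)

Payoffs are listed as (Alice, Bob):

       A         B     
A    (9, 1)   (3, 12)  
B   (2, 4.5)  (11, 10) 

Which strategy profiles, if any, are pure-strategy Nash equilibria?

(A, A): Bob prefers B (12 > 1) — not an equilibrium.
(A, B): Alice prefers B (11 > 3) — not an equilibrium.
(B, A): Alice prefers A (9 > 2); Bob prefers B (10 > 4.5) — not an equilibrium.
(B, B): Alice gets 11 ≥ 3 from A, and Bob gets 10 ≥ 4.5 from A — Nash equilibrium.

(B, B)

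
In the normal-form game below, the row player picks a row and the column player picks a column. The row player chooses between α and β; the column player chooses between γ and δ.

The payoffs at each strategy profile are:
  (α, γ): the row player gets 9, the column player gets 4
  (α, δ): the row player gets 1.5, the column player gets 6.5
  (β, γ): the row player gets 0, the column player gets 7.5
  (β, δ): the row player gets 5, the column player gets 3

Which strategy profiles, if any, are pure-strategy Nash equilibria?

none

(α, γ): the column player prefers δ (6.5 > 4) — not an equilibrium.
(α, δ): the row player prefers β (5 > 1.5) — not an equilibrium.
(β, γ): the row player prefers α (9 > 0) — not an equilibrium.
(β, δ): the column player prefers γ (7.5 > 3) — not an equilibrium.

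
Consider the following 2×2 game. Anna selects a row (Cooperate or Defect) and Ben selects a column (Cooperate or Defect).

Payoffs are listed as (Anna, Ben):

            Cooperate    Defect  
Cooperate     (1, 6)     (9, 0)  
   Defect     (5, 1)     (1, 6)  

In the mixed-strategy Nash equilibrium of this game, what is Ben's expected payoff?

First find p, the probability Anna plays Cooperate, from Ben's indifference between Cooperate and Defect: 6p + (1−p) = 6(1−p), giving p = 5/11.
Since Ben is indifferent in equilibrium, Ben's expected payoff equals the payoff from either column against (5/11, 6/11). Using Cooperate: 6(5/11) + (6/11) = 36/11.

36/11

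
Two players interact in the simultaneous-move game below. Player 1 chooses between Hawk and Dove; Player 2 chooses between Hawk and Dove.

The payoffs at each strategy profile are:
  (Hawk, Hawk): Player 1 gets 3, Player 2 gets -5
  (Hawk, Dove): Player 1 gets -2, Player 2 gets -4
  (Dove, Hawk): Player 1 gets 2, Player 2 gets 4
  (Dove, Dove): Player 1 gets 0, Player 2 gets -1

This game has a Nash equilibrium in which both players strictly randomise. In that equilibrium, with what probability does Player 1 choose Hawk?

Let x be the probability that Player 1 plays Hawk. In a completely mixed equilibrium, Player 2 must be indifferent between Hawk and Dove.
Player 2's expected payoff from Hawk is −5x + 4(1−x); from Dove it is −4x − (1−x).
Setting these equal: −9x + 4 = −3x − 1, so x = 5/6.

5/6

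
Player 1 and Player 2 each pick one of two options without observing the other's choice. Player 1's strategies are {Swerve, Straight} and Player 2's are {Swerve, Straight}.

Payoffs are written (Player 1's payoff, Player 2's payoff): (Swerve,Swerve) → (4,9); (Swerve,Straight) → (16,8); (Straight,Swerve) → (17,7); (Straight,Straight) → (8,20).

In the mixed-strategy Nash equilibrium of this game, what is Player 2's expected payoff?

62/7

First find p, the probability Player 1 plays Swerve, from Player 2's indifference between Swerve and Straight: 9p + 7(1−p) = 8p + 20(1−p), giving p = 13/14.
Since Player 2 is indifferent in equilibrium, Player 2's expected payoff equals the payoff from either column against (13/14, 1/14). Using Swerve: 9(13/14) + 7(1/14) = 62/7.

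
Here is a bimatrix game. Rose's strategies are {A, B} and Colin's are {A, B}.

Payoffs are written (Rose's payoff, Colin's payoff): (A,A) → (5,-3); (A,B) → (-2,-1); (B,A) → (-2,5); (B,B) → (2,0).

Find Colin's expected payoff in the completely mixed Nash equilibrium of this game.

First find x, the probability Rose plays A, from Colin's indifference between A and B: −3x + 5(1−x) = −x, giving x = 5/7.
Since Colin is indifferent in equilibrium, Colin's expected payoff equals the payoff from either column against (5/7, 2/7). Using A: −3(5/7) + 5(2/7) = -5/7.

-5/7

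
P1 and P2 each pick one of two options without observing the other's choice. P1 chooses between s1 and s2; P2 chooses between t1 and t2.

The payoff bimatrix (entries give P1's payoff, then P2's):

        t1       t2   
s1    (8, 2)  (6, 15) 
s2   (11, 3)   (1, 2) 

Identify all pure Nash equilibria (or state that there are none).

(s1, t2) and (s2, t1)

(s1, t1): P1 prefers s2 (11 > 8); P2 prefers t2 (15 > 2) — not an equilibrium.
(s1, t2): P1 gets 6 ≥ 1 from s2, and P2 gets 15 ≥ 2 from t1 — Nash equilibrium.
(s2, t1): P1 gets 11 ≥ 8 from s1, and P2 gets 3 ≥ 2 from t2 — Nash equilibrium.
(s2, t2): P1 prefers s1 (6 > 1); P2 prefers t1 (3 > 2) — not an equilibrium.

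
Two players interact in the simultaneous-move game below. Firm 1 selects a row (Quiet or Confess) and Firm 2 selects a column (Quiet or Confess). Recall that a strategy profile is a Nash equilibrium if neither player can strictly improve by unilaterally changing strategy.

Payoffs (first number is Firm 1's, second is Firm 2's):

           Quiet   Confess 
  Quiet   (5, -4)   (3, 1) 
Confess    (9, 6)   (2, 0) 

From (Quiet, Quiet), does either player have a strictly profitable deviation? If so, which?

Both

Firm 1 at (Quiet, Quiet) earns 5; deviating to Confess yields 9 — a strict improvement.
Firm 2 earns -4; deviating to Confess yields 1 — a strict improvement.
Both Firm 1 and Firm 2 have strictly profitable deviations.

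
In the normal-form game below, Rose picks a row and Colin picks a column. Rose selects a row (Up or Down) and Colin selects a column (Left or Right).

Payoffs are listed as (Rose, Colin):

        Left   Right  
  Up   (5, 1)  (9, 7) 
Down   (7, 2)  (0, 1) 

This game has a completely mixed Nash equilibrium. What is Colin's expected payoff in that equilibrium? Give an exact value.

First find x, the probability Rose plays Up, from Colin's indifference between Left and Right: x + 2(1−x) = 7x + (1−x), giving x = 1/7.
Since Colin is indifferent in equilibrium, Colin's expected payoff equals the payoff from either column against (1/7, 6/7). Using Left: (1/7) + 2(6/7) = 13/7.

13/7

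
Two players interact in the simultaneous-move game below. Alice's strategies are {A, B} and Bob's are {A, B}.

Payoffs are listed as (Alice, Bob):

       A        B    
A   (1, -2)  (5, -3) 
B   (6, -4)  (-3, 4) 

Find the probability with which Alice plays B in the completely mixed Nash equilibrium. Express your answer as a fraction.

Let r be the probability that Alice plays A. In a completely mixed equilibrium, Bob must be indifferent between A and B.
Bob's expected payoff from A is −2r − 4(1−r); from B it is −3r + 4(1−r).
Setting these equal: 2r − 4 = −7r + 4, so r = 8/9.
Therefore Alice plays B with probability 1 − 8/9 = 1/9.

1/9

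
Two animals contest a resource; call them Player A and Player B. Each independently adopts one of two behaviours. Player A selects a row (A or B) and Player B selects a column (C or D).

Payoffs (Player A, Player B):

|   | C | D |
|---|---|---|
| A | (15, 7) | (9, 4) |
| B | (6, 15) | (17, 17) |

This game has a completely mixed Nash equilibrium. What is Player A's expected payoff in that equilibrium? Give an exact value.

First find q, the probability Player B plays C, from Player A's indifference between A and B: 15q + 9(1−q) = 6q + 17(1−q), giving q = 8/17.
Since Player A is indifferent in equilibrium, Player A's expected payoff equals the payoff from either row against (8/17, 9/17). Using A: 15(8/17) + 9(9/17) = 201/17.

201/17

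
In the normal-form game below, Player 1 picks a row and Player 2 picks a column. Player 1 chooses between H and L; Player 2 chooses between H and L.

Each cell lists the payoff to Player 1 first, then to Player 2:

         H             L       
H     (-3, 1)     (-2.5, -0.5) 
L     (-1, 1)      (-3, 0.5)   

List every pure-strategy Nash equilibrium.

(H, H): Player 1 prefers L (-1 > -3) — not an equilibrium.
(H, L): Player 2 prefers H (1 > -0.5) — not an equilibrium.
(L, H): Player 1 gets -1 ≥ -3 from H, and Player 2 gets 1 ≥ 0.5 from L — Nash equilibrium.
(L, L): Player 1 prefers H (-2.5 > -3); Player 2 prefers H (1 > 0.5) — not an equilibrium.

(L, H)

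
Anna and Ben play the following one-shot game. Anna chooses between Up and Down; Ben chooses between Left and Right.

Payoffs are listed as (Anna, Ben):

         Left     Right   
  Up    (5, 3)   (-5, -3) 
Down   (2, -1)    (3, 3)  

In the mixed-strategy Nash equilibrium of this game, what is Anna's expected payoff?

First find y, the probability Ben plays Left, from Anna's indifference between Up and Down: 5y − 5(1−y) = 2y + 3(1−y), giving y = 8/11.
Since Anna is indifferent in equilibrium, Anna's expected payoff equals the payoff from either row against (8/11, 3/11). Using Up: 5(8/11) − 5(3/11) = 25/11.

25/11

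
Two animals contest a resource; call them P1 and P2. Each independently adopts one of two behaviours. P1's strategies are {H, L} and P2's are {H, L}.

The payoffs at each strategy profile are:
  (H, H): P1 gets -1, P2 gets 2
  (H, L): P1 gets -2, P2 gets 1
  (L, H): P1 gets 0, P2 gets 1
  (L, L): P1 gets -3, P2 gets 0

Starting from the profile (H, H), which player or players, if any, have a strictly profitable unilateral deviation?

P1

P1 at (H, H) earns -1; deviating to L yields 0 — a strict improvement.
P2 earns 2; deviating to L yields 1 — not better.
Only P1 has a strictly profitable deviation.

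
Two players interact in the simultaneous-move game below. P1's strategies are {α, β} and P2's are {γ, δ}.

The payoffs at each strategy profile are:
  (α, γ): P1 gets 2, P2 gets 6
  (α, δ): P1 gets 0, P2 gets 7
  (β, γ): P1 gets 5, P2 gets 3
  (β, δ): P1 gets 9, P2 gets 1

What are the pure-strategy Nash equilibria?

(β, γ)

(α, γ): P1 prefers β (5 > 2); P2 prefers δ (7 > 6) — not an equilibrium.
(α, δ): P1 prefers β (9 > 0) — not an equilibrium.
(β, γ): P1 gets 5 ≥ 2 from α, and P2 gets 3 ≥ 1 from δ — Nash equilibrium.
(β, δ): P2 prefers γ (3 > 1) — not an equilibrium.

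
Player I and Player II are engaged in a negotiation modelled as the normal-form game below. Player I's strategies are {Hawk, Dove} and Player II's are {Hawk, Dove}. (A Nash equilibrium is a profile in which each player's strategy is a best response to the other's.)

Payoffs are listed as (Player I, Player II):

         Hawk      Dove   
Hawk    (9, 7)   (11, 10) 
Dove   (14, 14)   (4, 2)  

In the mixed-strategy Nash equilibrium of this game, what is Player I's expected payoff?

59/6

First find y, the probability Player II plays Hawk, from Player I's indifference between Hawk and Dove: 9y + 11(1−y) = 14y + 4(1−y), giving y = 7/12.
Since Player I is indifferent in equilibrium, Player I's expected payoff equals the payoff from either row against (7/12, 5/12). Using Hawk: 9(7/12) + 11(5/12) = 59/6.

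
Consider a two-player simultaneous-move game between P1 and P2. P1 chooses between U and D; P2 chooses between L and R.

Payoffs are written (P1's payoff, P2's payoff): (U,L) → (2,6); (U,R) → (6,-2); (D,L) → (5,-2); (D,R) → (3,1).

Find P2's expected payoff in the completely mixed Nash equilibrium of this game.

2/11

First find p, the probability P1 plays U, from P2's indifference between L and R: 6p − 2(1−p) = −2p + (1−p), giving p = 3/11.
Since P2 is indifferent in equilibrium, P2's expected payoff equals the payoff from either column against (3/11, 8/11). Using L: 6(3/11) − 2(8/11) = 2/11.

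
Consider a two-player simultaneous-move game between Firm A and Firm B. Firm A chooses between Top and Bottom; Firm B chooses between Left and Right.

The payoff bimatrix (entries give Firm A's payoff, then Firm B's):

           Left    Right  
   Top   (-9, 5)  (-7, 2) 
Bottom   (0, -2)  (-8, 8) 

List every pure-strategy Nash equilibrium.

none

(Top, Left): Firm A prefers Bottom (0 > -9) — not an equilibrium.
(Top, Right): Firm B prefers Left (5 > 2) — not an equilibrium.
(Bottom, Left): Firm B prefers Right (8 > -2) — not an equilibrium.
(Bottom, Right): Firm A prefers Top (-7 > -8) — not an equilibrium.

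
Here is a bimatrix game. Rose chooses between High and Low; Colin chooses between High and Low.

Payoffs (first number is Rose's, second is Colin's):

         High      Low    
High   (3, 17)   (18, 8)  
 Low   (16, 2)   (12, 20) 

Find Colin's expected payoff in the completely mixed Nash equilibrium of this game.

12

First find x, the probability Rose plays High, from Colin's indifference between High and Low: 17x + 2(1−x) = 8x + 20(1−x), giving x = 2/3.
Since Colin is indifferent in equilibrium, Colin's expected payoff equals the payoff from either column against (2/3, 1/3). Using High: 17(2/3) + 2(1/3) = 12.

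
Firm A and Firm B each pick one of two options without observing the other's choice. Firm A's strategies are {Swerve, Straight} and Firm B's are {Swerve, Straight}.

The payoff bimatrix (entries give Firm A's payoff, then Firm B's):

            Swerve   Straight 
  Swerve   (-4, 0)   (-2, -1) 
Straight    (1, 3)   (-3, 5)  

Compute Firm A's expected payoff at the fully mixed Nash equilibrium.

-7/3

First find q, the probability Firm B plays Swerve, from Firm A's indifference between Swerve and Straight: −4q − 2(1−q) = q − 3(1−q), giving q = 1/6.
Since Firm A is indifferent in equilibrium, Firm A's expected payoff equals the payoff from either row against (1/6, 5/6). Using Swerve: −4(1/6) − 2(5/6) = -7/3.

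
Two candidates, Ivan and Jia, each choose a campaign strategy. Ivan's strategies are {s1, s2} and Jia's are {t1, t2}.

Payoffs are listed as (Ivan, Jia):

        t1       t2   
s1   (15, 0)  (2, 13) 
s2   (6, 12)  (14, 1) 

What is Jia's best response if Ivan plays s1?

Against s1, Jia earns 0 from t1 and 13 from t2.
So t2 is the best response.

t2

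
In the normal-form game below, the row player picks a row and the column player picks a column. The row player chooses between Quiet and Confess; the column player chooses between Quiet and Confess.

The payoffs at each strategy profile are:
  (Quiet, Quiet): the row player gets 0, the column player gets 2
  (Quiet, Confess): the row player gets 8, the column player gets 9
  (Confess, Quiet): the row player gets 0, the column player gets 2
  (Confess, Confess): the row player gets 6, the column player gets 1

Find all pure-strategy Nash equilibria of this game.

(Quiet, Confess) and (Confess, Quiet)

(Quiet, Quiet): the column player prefers Confess (9 > 2) — not an equilibrium.
(Quiet, Confess): the row player gets 8 ≥ 6 from Confess, and the column player gets 9 ≥ 2 from Quiet — Nash equilibrium.
(Confess, Quiet): the row player gets 0 ≥ 0 from Quiet, and the column player gets 2 ≥ 1 from Confess — Nash equilibrium.
(Confess, Confess): the row player prefers Quiet (8 > 6); the column player prefers Quiet (2 > 1) — not an equilibrium.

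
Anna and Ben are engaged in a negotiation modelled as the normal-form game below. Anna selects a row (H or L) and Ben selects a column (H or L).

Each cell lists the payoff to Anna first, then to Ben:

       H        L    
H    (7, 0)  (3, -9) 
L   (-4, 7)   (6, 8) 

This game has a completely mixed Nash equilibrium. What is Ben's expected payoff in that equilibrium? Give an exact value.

63/10

First find x, the probability Anna plays H, from Ben's indifference between H and L: 7(1−x) = −9x + 8(1−x), giving x = 1/10.
Since Ben is indifferent in equilibrium, Ben's expected payoff equals the payoff from either column against (1/10, 9/10). Using H: 7(9/10) = 63/10.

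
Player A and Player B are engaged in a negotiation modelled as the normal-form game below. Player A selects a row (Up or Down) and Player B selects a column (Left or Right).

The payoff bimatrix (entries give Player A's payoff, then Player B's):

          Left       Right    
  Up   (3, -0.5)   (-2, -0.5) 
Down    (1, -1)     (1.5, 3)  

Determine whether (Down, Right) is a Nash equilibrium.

At (Down, Right), Player A earns 1.5; switching to Up would give -2, so Player A has no profitable deviation.
Player B earns 3; switching to Left would give -1, so Player B has no profitable deviation.
Neither player can gain by a unilateral deviation, so this profile is a Nash equilibrium.

Yes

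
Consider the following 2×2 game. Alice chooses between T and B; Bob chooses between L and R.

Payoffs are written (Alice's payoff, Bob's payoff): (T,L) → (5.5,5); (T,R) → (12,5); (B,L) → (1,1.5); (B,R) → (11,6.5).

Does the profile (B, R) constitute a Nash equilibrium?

No

At (B, R), Alice earns 11; switching to T would give 12, so Alice would deviate.
Bob earns 6.5; switching to L would give 1.5, so Bob has no profitable deviation.
Since at least one player can profitably deviate, this is not a Nash equilibrium.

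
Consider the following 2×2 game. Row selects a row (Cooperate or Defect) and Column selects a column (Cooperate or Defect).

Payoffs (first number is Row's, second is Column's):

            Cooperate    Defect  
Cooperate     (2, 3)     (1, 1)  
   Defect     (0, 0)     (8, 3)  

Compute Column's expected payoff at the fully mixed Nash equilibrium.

9/5

First find p, the probability Row plays Cooperate, from Column's indifference between Cooperate and Defect: 3p = p + 3(1−p), giving p = 3/5.
Since Column is indifferent in equilibrium, Column's expected payoff equals the payoff from either column against (3/5, 2/5). Using Cooperate: 3(3/5) = 9/5.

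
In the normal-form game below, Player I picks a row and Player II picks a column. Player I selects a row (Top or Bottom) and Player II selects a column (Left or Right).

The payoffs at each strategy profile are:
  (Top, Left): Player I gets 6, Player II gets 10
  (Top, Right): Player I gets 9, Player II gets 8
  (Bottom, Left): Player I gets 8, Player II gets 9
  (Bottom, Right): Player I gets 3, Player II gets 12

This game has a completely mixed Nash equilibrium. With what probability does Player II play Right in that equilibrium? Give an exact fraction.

Let y be the probability that Player II plays Left. In a completely mixed equilibrium, Player I must be indifferent between Top and Bottom.
Player I's expected payoff from Top is 6y + 9(1−y); from Bottom it is 8y + 3(1−y).
Setting these equal: −3y + 9 = 5y + 3, so y = 3/4.
Therefore Player II plays Right with probability 1 − 3/4 = 1/4.

1/4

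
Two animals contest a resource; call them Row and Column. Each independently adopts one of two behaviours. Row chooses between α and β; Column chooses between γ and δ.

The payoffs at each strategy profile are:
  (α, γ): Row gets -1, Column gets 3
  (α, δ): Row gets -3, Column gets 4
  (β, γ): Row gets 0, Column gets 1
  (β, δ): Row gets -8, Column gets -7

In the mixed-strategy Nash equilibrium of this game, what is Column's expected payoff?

First find p, the probability Row plays α, from Column's indifference between γ and δ: 3p + (1−p) = 4p − 7(1−p), giving p = 8/9.
Since Column is indifferent in equilibrium, Column's expected payoff equals the payoff from either column against (8/9, 1/9). Using γ: 3(8/9) + (1/9) = 25/9.

25/9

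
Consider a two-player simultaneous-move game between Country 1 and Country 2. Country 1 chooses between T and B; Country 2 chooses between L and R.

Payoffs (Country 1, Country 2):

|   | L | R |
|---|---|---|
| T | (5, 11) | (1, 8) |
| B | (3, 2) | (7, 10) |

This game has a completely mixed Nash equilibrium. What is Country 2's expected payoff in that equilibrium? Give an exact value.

First find p, the probability Country 1 plays T, from Country 2's indifference between L and R: 11p + 2(1−p) = 8p + 10(1−p), giving p = 8/11.
Since Country 2 is indifferent in equilibrium, Country 2's expected payoff equals the payoff from either column against (8/11, 3/11). Using L: 11(8/11) + 2(3/11) = 94/11.

94/11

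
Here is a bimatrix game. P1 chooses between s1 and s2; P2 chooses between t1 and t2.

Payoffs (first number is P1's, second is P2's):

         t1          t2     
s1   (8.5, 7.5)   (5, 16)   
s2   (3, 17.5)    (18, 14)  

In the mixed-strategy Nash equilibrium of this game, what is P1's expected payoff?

First find y, the probability P2 plays t1, from P1's indifference between s1 and s2: 8.5y + 5(1−y) = 3y + 18(1−y), giving y = 26/37.
Since P1 is indifferent in equilibrium, P1's expected payoff equals the payoff from either row against (26/37, 11/37). Using s1: 8.5(26/37) + 5(11/37) = 276/37.

276/37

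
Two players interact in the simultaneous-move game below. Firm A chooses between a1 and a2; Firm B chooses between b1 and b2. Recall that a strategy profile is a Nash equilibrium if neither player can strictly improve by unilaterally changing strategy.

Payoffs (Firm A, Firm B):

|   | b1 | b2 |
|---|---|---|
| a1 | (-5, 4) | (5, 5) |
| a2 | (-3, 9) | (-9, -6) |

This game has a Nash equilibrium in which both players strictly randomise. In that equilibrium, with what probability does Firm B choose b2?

Let q be the probability that Firm B plays b1. In a completely mixed equilibrium, Firm A must be indifferent between a1 and a2.
Firm A's expected payoff from a1 is −5q + 5(1−q); from a2 it is −3q − 9(1−q).
Setting these equal: −10q + 5 = 6q − 9, so q = 7/8.
Therefore Firm B plays b2 with probability 1 − 7/8 = 1/8.

1/8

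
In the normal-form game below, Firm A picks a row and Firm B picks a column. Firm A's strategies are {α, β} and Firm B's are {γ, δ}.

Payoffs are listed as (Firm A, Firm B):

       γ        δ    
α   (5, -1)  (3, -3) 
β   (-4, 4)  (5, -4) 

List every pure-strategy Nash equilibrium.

(α, γ)

(α, γ): Firm A gets 5 ≥ -4 from β, and Firm B gets -1 ≥ -3 from δ — Nash equilibrium.
(α, δ): Firm A prefers β (5 > 3); Firm B prefers γ (-1 > -3) — not an equilibrium.
(β, γ): Firm A prefers α (5 > -4) — not an equilibrium.
(β, δ): Firm B prefers γ (4 > -4) — not an equilibrium.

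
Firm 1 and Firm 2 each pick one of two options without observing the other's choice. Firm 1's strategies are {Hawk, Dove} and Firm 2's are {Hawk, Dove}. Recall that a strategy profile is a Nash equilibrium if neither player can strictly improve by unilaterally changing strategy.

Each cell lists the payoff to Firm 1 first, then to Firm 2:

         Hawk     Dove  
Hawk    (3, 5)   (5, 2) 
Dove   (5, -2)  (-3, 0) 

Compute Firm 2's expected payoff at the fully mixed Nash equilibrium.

4/5

First find x, the probability Firm 1 plays Hawk, from Firm 2's indifference between Hawk and Dove: 5x − 2(1−x) = 2x, giving x = 2/5.
Since Firm 2 is indifferent in equilibrium, Firm 2's expected payoff equals the payoff from either column against (2/5, 3/5). Using Hawk: 5(2/5) − 2(3/5) = 4/5.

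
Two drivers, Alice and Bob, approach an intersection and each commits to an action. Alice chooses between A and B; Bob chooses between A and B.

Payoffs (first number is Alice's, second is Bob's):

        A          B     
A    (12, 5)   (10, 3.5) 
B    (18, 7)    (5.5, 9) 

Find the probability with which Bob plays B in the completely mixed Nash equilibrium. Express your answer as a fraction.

4/7

Let q be the probability that Bob plays A. In a completely mixed equilibrium, Alice must be indifferent between A and B.
Alice's expected payoff from A is 12q + 10(1−q); from B it is 18q + 5.5(1−q).
Setting these equal: 2q + 10 = 12.5q + 5.5, so q = 3/7.
Therefore Bob plays B with probability 1 − 3/7 = 4/7.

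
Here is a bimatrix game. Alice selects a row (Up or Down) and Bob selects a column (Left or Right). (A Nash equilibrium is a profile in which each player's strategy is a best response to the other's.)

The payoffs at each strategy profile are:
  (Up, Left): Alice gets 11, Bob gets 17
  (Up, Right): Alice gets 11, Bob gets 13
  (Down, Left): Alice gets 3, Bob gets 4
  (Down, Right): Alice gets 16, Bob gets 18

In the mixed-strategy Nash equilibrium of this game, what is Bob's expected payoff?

First find x, the probability Alice plays Up, from Bob's indifference between Left and Right: 17x + 4(1−x) = 13x + 18(1−x), giving x = 7/9.
Since Bob is indifferent in equilibrium, Bob's expected payoff equals the payoff from either column against (7/9, 2/9). Using Left: 17(7/9) + 4(2/9) = 127/9.

127/9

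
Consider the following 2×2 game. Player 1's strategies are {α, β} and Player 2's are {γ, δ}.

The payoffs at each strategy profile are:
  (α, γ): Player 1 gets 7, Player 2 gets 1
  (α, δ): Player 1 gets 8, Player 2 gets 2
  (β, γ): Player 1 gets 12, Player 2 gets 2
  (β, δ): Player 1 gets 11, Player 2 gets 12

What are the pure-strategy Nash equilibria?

(α, γ): Player 1 prefers β (12 > 7); Player 2 prefers δ (2 > 1) — not an equilibrium.
(α, δ): Player 1 prefers β (11 > 8) — not an equilibrium.
(β, γ): Player 2 prefers δ (12 > 2) — not an equilibrium.
(β, δ): Player 1 gets 11 ≥ 8 from α, and Player 2 gets 12 ≥ 2 from γ — Nash equilibrium.

(β, δ)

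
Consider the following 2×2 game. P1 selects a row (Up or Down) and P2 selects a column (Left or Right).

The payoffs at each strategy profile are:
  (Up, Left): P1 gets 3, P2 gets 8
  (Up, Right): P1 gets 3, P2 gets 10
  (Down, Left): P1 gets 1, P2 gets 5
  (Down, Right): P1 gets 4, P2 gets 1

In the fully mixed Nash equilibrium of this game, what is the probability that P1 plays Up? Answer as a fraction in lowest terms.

2/3

Let x be the probability that P1 plays Up. In a completely mixed equilibrium, P2 must be indifferent between Left and Right.
P2's expected payoff from Left is 8x + 5(1−x); from Right it is 10x + (1−x).
Setting these equal: 3x + 5 = 9x + 1, so x = 2/3.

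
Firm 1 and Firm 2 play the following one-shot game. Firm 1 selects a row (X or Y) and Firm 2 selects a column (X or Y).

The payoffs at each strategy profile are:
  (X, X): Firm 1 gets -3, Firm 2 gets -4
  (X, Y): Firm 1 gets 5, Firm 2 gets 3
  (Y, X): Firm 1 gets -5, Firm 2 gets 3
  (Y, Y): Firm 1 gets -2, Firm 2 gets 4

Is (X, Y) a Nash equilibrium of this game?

At (X, Y), Firm 1 earns 5; switching to Y would give -2, so Firm 1 has no profitable deviation.
Firm 2 earns 3; switching to X would give -4, so Firm 2 has no profitable deviation.
Neither player can gain by a unilateral deviation, so this profile is a Nash equilibrium.

Yes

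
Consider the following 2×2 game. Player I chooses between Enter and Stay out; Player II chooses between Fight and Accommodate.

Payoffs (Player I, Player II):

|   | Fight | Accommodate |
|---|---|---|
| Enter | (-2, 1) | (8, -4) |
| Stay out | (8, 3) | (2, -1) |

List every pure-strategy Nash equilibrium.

(Stay out, Fight)

(Enter, Fight): Player I prefers Stay out (8 > -2) — not an equilibrium.
(Enter, Accommodate): Player II prefers Fight (1 > -4) — not an equilibrium.
(Stay out, Fight): Player I gets 8 ≥ -2 from Enter, and Player II gets 3 ≥ -1 from Accommodate — Nash equilibrium.
(Stay out, Accommodate): Player I prefers Enter (8 > 2); Player II prefers Fight (3 > -1) — not an equilibrium.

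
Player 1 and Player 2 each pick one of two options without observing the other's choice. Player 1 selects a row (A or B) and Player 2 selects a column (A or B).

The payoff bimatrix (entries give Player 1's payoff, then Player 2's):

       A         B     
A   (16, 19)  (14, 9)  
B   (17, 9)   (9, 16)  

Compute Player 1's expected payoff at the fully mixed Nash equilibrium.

First find y, the probability Player 2 plays A, from Player 1's indifference between A and B: 16y + 14(1−y) = 17y + 9(1−y), giving y = 5/6.
Since Player 1 is indifferent in equilibrium, Player 1's expected payoff equals the payoff from either row against (5/6, 1/6). Using A: 16(5/6) + 14(1/6) = 47/3.

47/3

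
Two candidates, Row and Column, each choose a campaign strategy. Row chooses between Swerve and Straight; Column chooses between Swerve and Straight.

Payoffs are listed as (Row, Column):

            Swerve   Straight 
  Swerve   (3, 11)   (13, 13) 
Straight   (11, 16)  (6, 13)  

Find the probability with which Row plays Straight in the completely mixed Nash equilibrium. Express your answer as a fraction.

Let x be the probability that Row plays Swerve. In a completely mixed equilibrium, Column must be indifferent between Swerve and Straight.
Column's expected payoff from Swerve is 11x + 16(1−x); from Straight it is 13x + 13(1−x).
Setting these equal: −5x + 16 = 13, so x = 3/5.
Therefore Row plays Straight with probability 1 − 3/5 = 2/5.

2/5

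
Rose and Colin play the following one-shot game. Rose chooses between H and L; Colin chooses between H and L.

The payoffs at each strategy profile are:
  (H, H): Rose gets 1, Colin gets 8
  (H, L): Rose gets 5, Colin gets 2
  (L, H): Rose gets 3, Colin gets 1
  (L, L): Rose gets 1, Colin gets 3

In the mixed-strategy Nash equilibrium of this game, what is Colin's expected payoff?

First find x, the probability Rose plays H, from Colin's indifference between H and L: 8x + (1−x) = 2x + 3(1−x), giving x = 1/4.
Since Colin is indifferent in equilibrium, Colin's expected payoff equals the payoff from either column against (1/4, 3/4). Using H: 8(1/4) + (3/4) = 11/4.

11/4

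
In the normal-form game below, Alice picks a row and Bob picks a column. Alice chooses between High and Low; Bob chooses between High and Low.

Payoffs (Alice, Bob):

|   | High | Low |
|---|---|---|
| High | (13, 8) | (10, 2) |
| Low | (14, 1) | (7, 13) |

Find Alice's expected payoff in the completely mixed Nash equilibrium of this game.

49/4

First find y, the probability Bob plays High, from Alice's indifference between High and Low: 13y + 10(1−y) = 14y + 7(1−y), giving y = 3/4.
Since Alice is indifferent in equilibrium, Alice's expected payoff equals the payoff from either row against (3/4, 1/4). Using High: 13(3/4) + 10(1/4) = 49/4.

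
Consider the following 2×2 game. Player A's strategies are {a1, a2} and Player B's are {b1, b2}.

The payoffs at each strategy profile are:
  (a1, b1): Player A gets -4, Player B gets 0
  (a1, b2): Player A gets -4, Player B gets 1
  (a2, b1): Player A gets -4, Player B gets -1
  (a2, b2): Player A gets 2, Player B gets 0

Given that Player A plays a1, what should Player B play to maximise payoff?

b2

Against a1, Player B earns 0 from b1 and 1 from b2.
So b2 is the best response.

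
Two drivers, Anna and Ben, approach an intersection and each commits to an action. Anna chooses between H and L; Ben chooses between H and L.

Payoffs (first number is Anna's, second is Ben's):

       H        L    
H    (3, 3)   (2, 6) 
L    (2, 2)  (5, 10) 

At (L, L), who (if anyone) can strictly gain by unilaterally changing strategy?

Anna at (L, L) earns 5; deviating to H yields 2 — not better.
Ben earns 10; deviating to H yields 2 — not better.
Neither player can strictly improve; the profile is a Nash equilibrium.

Neither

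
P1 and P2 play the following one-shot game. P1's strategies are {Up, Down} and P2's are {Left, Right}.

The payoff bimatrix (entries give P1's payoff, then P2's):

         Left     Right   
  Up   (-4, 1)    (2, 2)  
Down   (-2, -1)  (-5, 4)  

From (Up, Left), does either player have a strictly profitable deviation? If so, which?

P1 at (Up, Left) earns -4; deviating to Down yields -2 — a strict improvement.
P2 earns 1; deviating to Right yields 2 — a strict improvement.
Both P1 and P2 have strictly profitable deviations.

Both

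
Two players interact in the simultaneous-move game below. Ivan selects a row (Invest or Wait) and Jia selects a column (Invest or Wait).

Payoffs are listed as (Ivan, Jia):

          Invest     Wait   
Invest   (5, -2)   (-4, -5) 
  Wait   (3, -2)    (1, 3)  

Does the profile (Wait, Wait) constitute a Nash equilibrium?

At (Wait, Wait), Ivan earns 1; switching to Invest would give -4, so Ivan has no profitable deviation.
Jia earns 3; switching to Invest would give -2, so Jia has no profitable deviation.
Neither player can gain by a unilateral deviation, so this profile is a Nash equilibrium.

Yes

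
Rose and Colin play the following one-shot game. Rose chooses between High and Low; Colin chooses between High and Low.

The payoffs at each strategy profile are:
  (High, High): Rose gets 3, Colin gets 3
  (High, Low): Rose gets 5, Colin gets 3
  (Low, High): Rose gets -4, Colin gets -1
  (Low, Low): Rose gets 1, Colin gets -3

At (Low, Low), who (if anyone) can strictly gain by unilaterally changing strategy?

Both

Rose at (Low, Low) earns 1; deviating to High yields 5 — a strict improvement.
Colin earns -3; deviating to High yields -1 — a strict improvement.
Both Rose and Colin have strictly profitable deviations.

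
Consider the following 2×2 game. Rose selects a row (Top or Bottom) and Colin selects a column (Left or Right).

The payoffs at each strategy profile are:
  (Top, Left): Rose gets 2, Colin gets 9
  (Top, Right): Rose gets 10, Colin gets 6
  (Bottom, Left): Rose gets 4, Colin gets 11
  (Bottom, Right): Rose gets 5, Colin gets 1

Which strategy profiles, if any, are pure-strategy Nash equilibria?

(Top, Left): Rose prefers Bottom (4 > 2) — not an equilibrium.
(Top, Right): Colin prefers Left (9 > 6) — not an equilibrium.
(Bottom, Left): Rose gets 4 ≥ 2 from Top, and Colin gets 11 ≥ 1 from Right — Nash equilibrium.
(Bottom, Right): Rose prefers Top (10 > 5); Colin prefers Left (11 > 1) — not an equilibrium.

(Bottom, Left)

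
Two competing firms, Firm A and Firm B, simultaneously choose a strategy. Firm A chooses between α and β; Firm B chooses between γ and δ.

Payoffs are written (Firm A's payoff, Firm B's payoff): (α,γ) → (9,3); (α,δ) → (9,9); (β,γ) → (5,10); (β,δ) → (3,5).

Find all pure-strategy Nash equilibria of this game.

(α, γ): Firm B prefers δ (9 > 3) — not an equilibrium.
(α, δ): Firm A gets 9 ≥ 3 from β, and Firm B gets 9 ≥ 3 from γ — Nash equilibrium.
(β, γ): Firm A prefers α (9 > 5) — not an equilibrium.
(β, δ): Firm A prefers α (9 > 3); Firm B prefers γ (10 > 5) — not an equilibrium.

(α, δ)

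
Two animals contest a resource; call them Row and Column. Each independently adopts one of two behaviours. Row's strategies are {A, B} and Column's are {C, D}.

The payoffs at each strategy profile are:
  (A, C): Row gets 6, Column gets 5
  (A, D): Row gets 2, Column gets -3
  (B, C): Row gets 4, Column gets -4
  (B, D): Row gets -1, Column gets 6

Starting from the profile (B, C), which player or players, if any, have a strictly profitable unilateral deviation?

Both

Row at (B, C) earns 4; deviating to A yields 6 — a strict improvement.
Column earns -4; deviating to D yields 6 — a strict improvement.
Both Row and Column have strictly profitable deviations.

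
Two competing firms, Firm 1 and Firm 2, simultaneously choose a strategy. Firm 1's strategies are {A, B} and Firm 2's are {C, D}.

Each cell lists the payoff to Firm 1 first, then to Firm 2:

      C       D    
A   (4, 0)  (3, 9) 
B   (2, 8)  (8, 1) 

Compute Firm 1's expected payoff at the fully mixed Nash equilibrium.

26/7

First find y, the probability Firm 2 plays C, from Firm 1's indifference between A and B: 4y + 3(1−y) = 2y + 8(1−y), giving y = 5/7.
Since Firm 1 is indifferent in equilibrium, Firm 1's expected payoff equals the payoff from either row against (5/7, 2/7). Using A: 4(5/7) + 3(2/7) = 26/7.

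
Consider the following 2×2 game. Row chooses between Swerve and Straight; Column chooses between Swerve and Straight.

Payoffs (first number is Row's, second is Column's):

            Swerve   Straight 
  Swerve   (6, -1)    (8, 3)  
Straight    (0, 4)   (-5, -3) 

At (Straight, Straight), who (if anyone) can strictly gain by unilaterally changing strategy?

Row at (Straight, Straight) earns -5; deviating to Swerve yields 8 — a strict improvement.
Column earns -3; deviating to Swerve yields 4 — a strict improvement.
Both Row and Column have strictly profitable deviations.

Both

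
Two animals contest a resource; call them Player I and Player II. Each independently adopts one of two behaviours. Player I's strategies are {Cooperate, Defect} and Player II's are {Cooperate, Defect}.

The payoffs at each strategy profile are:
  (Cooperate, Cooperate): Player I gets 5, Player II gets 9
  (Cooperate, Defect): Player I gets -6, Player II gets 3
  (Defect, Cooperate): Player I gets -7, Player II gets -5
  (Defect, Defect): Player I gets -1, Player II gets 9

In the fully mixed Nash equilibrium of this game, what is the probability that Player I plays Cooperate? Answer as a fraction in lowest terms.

7/10

Let r be the probability that Player I plays Cooperate. In a completely mixed equilibrium, Player II must be indifferent between Cooperate and Defect.
Player II's expected payoff from Cooperate is 9r − 5(1−r); from Defect it is 3r + 9(1−r).
Setting these equal: 14r − 5 = −6r + 9, so r = 7/10.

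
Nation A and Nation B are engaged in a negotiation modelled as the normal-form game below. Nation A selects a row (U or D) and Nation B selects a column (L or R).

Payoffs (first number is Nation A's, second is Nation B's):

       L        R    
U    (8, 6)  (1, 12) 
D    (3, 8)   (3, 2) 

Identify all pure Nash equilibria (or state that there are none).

none

(U, L): Nation B prefers R (12 > 6) — not an equilibrium.
(U, R): Nation A prefers D (3 > 1) — not an equilibrium.
(D, L): Nation A prefers U (8 > 3) — not an equilibrium.
(D, R): Nation B prefers L (8 > 2) — not an equilibrium.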